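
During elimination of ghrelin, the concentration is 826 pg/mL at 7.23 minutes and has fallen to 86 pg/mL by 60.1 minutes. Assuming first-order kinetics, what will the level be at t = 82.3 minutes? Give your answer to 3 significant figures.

33.3 pg/mL

Over Δt = 60.1 − 7.23 = 52.87 minutes, the level fell by a factor of 826/86 ≈ 9.6047.
n = log₂(9.6047) ≈ 3.2637 half-lives, so t½ = 52.87/3.2637 ≈ 16.199 minutes.
From t = 60.1 to t = 82.3: 86 × (1/2)^((82.3−60.1)/16.199) ≈ 33.263 pg/mL.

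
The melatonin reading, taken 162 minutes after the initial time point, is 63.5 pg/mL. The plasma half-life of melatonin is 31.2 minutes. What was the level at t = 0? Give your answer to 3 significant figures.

2320 pg/mL

Number of half-lives elapsed: n = 162/31.2 ≈ 5.1923.
A₀ = A × 2^n = 63.5 × 2^5.1923 = 63.5 × 36.563 ≈ 2321.7 pg/mL.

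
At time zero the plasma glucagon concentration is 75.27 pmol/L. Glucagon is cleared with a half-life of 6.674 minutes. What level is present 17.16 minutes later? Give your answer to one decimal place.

12.7 pmol/L

Number of half-lives: n = 17.16/6.674 ≈ 2.5712.
Remaining = 75.27 × (1/2)^2.5712 = 75.27 × 0.16827 ≈ 12.665 pmol/L.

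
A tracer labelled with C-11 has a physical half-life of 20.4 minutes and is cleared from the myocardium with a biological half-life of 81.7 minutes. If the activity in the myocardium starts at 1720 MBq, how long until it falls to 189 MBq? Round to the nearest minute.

1/t_eff = 1/t_phys + 1/t_biol = 1/20.4 + 1/81.7 = 0.06126 per minute.
t_eff = 20.4 × 81.7 / (20.4 + 81.7) ≈ 16.324 minutes.
n = log₂(1720/189) ≈ 3.186; t = 3.186 × 16.324 ≈ 52.007 minutes.

52 minutes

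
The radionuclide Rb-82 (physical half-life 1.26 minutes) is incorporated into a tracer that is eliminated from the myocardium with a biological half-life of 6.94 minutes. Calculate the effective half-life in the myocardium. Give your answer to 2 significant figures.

1.1 minutes

1/t_eff = 1/t_phys + 1/t_biol = 1/1.26 + 1/6.94 = 0.93774 per minute.
t_eff = 1.26 × 6.94 / (1.26 + 6.94) ≈ 1.0664 minutes.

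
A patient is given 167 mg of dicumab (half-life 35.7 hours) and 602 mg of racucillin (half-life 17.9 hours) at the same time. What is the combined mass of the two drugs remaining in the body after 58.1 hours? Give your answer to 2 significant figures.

120 mg

dicumab: 167 × (1/2)^(58.1/35.7) = 167 × (1/2)^1.6275 ≈ 54.051 mg.
racucillin: 602 × (1/2)^(58.1/17.9) = 602 × (1/2)^3.2458 ≈ 63.461 mg.
Total = 54.051 + 63.461 ≈ 117.51 mg.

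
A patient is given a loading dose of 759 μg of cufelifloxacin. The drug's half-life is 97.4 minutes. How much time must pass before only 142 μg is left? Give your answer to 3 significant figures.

236 minutes

Fraction remaining = 142/759 ≈ 0.18709.
n = log₂(759/142) = ln(5.3451)/ln 2 ≈ 2.4182 half-lives.
t = n × t½ = 2.4182 × 97.4 ≈ 235.53 minutes.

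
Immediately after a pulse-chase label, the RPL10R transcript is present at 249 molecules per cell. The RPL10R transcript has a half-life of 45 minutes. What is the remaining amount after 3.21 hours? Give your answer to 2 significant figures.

13 molecules per cell

Convert the elapsed time: 3.21 hours = 192.6 minutes.
Number of half-lives: n = 192.6/45 ≈ 4.28.
Remaining = 249 × (1/2)^4.28 = 249 × 0.051474 ≈ 12.817 molecules per cell.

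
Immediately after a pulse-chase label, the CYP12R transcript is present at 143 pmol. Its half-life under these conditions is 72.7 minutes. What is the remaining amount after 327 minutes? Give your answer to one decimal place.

Number of half-lives: n = 327/72.7 ≈ 4.4979.
Remaining = 143 × (1/2)^4.4979 = 143 × 0.044257 ≈ 6.3288 pmol.

6.3 pmol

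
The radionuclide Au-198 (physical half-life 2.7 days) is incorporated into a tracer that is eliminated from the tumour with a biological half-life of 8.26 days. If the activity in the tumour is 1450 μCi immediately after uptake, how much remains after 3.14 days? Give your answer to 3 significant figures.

498 μCi

1/t_eff = 1/t_phys + 1/t_biol = 1/2.7 + 1/8.26 = 0.49144 per day.
t_eff = 2.7 × 8.26 / (2.7 + 8.26) ≈ 2.0349 days.
Remaining = 1450 × (1/2)^(3.14/2.0349) = 1450 × (1/2)^1.5431 ≈ 497.56 μCi.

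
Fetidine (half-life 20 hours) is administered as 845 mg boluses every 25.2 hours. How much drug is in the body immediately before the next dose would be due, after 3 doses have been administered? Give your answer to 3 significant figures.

The 3 doses were given 75.6, 50.4, 25.2 hours ago.
Total = 845·(1/2)^(75.6/20) + 845·(1/2)^(50.4/20) + 845·(1/2)^(25.2/20)
      = 61.512 + 147.32 + 352.82 ≈ 561.66 mg.

562 mg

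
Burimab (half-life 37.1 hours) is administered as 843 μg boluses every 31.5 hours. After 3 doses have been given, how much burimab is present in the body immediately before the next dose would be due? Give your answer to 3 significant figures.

872 μg

The 3 doses were given 94.5, 63, 31.5 hours ago.
Total = 843·(1/2)^(94.5/37.1) + 843·(1/2)^(63/37.1) + 843·(1/2)^(31.5/37.1)
      = 144.23 + 259.8 + 467.99 ≈ 872.02 μg.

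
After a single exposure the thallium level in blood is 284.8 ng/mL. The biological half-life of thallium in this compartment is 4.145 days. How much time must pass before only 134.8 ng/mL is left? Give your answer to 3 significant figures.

4.47 days

Fraction remaining = 134.8/284.8 ≈ 0.47331.
n = log₂(284.8/134.8) = ln(2.1128)/ln 2 ≈ 1.0791 half-lives.
t = n × t½ = 1.0791 × 4.145 ≈ 4.473 days.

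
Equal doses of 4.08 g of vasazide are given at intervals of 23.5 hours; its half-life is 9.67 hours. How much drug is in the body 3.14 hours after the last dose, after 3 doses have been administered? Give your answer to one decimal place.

4.0 g

The 3 doses were given 50.14, 26.64, 3.14 hours ago.
Total = 4.08·(1/2)^(50.14/9.67) + 4.08·(1/2)^(26.64/9.67) + 4.08·(1/2)^(3.14/9.67)
      = 0.11215 + 0.60443 + 3.2577 ≈ 3.9743 g.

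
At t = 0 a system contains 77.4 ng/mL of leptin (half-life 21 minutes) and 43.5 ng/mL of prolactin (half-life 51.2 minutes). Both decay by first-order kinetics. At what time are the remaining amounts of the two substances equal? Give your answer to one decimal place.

Set 77.4·(1/2)^(t/21) = 43.5·(1/2)^(t/51.2).
Taking log₂: log₂(77.4/43.5) = t·(1/21 − 1/51.2).
log₂(1.7793) = 0.83132; 1/21 − 1/51.2 = 0.028088.
t = 0.83132 / 0.028088 ≈ 29.597 minutes.

29.6 minutes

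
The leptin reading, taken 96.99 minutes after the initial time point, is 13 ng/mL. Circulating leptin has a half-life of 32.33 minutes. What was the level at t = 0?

104 ng/mL

Number of half-lives elapsed: n = 96.99/32.33 ≈ 3.
A₀ = A × 2^n = 13 × 2^3 = 13 × 8 ≈ 104 ng/mL.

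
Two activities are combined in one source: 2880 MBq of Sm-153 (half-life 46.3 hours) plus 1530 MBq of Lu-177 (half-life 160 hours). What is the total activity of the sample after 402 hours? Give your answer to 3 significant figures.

275 MBq

Sm-153: 2880 × (1/2)^(402/46.3) = 2880 × (1/2)^8.6825 ≈ 7.0097 MBq.
Lu-177: 1530 × (1/2)^(402/160) = 1530 × (1/2)^2.5125 ≈ 268.14 MBq.
Total = 7.0097 + 268.14 ≈ 275.14 MBq.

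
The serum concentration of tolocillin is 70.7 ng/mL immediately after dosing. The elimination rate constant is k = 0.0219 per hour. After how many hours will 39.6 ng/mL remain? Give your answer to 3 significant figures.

t½ = ln 2 / k = 0.69315 / 0.0219 ≈ 31.651 hours.
Fraction remaining = 39.6/70.7 ≈ 0.56011.
n = log₂(70.7/39.6) = ln(1.7854)/ln 2 ≈ 0.83621 half-lives.
t = n × t½ = 0.83621 × 31.651 ≈ 26.467 hours.

26.5 hours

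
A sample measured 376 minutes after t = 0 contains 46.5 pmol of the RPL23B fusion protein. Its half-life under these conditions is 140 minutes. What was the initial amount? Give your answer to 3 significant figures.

Number of half-lives elapsed: n = 376/140 ≈ 2.6857.
A₀ = A × 2^n = 46.5 × 2^2.6857 = 46.5 × 6.434 ≈ 299.18 pmol.

299 pmol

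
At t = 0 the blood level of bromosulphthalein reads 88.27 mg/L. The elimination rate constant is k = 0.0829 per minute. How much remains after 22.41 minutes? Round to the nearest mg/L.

t½ = ln 2 / k = 0.69315 / 0.0829 ≈ 8.3612 minutes.
Number of half-lives: n = 22.41/8.3612 ≈ 2.6802.
Remaining = 88.27 × (1/2)^2.6802 = 88.27 × 0.15602 ≈ 13.772 mg/L.

14 mg/L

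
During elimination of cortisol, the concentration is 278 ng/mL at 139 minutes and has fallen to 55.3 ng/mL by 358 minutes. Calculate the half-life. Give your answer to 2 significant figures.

Over Δt = 358 − 139 = 219 minutes, the level fell by a factor of 278/55.3 ≈ 5.0271.
n = log₂(5.0271) ≈ 2.3297 half-lives, so t½ = 219/2.3297 ≈ 94.002 minutes.

94 minutes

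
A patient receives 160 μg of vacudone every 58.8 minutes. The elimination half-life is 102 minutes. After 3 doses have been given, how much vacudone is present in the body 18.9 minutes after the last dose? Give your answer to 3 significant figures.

298 μg

The 3 doses were given 136.5, 77.7, 18.9 minutes ago.
Total = 160·(1/2)^(136.5/102) + 160·(1/2)^(77.7/102) + 160·(1/2)^(18.9/102)
      = 63.281 + 94.364 + 140.72 ≈ 298.36 μg.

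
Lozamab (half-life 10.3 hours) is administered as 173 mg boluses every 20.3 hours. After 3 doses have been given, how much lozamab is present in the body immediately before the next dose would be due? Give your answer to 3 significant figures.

58.3 mg

The 3 doses were given 60.9, 40.6, 20.3 hours ago.
Total = 173·(1/2)^(60.9/10.3) + 173·(1/2)^(40.6/10.3) + 173·(1/2)^(20.3/10.3)
      = 2.8719 + 11.258 + 44.132 ≈ 58.262 mg.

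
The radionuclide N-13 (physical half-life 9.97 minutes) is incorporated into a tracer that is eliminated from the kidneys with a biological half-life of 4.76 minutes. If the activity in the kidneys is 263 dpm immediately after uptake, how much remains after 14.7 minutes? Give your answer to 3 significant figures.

11.1 dpm

1/t_eff = 1/t_phys + 1/t_biol = 1/9.97 + 1/4.76 = 0.31038 per minute.
t_eff = 9.97 × 4.76 / (9.97 + 4.76) ≈ 3.2218 minutes.
Remaining = 263 × (1/2)^(14.7/3.2218) = 263 × (1/2)^4.5627 ≈ 11.129 dpm.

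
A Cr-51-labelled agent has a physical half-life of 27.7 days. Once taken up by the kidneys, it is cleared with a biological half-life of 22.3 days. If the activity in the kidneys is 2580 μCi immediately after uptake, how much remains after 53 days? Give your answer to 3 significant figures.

1/t_eff = 1/t_phys + 1/t_biol = 1/27.7 + 1/22.3 = 0.080944 per day.
t_eff = 27.7 × 22.3 / (27.7 + 22.3) ≈ 12.354 days.
Remaining = 2580 × (1/2)^(53/12.354) = 2580 × (1/2)^4.29 ≈ 131.88 μCi.

132 μCi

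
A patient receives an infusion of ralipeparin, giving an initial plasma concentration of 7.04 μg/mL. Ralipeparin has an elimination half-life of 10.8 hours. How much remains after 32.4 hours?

0.88 μg/mL

Elapsed time is 3 half-lives (32.4/10.8).
Each half-life halves the amount: 7.04 × (1/2)^3 = 7.04/8 = 0.88 μg/mL.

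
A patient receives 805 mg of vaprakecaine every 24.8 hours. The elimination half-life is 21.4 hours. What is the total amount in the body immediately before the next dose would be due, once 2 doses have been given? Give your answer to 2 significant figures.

The 2 doses were given 49.6, 24.8 hours ago.
Total = 805·(1/2)^(49.6/21.4) + 805·(1/2)^(24.8/21.4)
      = 161.47 + 360.53 ≈ 521.99 mg.

520 mg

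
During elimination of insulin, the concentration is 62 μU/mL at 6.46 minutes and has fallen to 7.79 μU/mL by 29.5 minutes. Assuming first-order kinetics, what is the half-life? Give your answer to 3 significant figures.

7.70 minutes

Over Δt = 29.5 − 6.46 = 23.04 minutes, the level fell by a factor of 62/7.79 ≈ 7.9589.
n = log₂(7.9589) ≈ 2.9926 half-lives, so t½ = 23.04/2.9926 ≈ 7.6991 minutes.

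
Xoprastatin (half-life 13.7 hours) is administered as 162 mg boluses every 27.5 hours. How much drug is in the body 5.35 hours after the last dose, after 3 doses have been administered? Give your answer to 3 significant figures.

162 mg

The 3 doses were given 60.35, 32.85, 5.35 hours ago.
Total = 162·(1/2)^(60.35/13.7) + 162·(1/2)^(32.85/13.7) + 162·(1/2)^(5.35/13.7)
      = 7.6462 + 30.74 + 123.58 ≈ 161.97 mg.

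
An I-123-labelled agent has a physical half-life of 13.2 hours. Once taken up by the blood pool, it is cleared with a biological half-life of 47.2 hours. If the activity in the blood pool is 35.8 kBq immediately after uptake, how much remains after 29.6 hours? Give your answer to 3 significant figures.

1/t_eff = 1/t_phys + 1/t_biol = 1/13.2 + 1/47.2 = 0.096944 per hour.
t_eff = 13.2 × 47.2 / (13.2 + 47.2) ≈ 10.315 hours.
Remaining = 35.8 × (1/2)^(29.6/10.315) = 35.8 × (1/2)^2.8695 ≈ 4.8985 kBq.

4.90 kBq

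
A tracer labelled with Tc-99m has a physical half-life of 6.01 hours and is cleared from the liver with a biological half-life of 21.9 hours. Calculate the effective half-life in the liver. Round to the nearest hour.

1/t_eff = 1/t_phys + 1/t_biol = 1/6.01 + 1/21.9 = 0.21205 per hour.
t_eff = 6.01 × 21.9 / (6.01 + 21.9) ≈ 4.7158 hours.

5 hours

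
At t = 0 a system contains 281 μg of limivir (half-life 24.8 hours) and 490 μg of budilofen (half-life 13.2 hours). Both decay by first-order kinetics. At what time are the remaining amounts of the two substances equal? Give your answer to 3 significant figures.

22.6 hours

Set 281·(1/2)^(t/24.8) = 490·(1/2)^(t/13.2).
Taking log₂: log₂(281/490) = t·(1/24.8 − 1/13.2).
log₂(0.57347) = -0.80221; 1/24.8 − 1/13.2 = -0.035435.
t = -0.80221 / -0.035435 ≈ 22.639 hours.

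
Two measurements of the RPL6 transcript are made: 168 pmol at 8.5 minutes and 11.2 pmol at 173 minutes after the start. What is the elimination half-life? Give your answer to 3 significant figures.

42.1 minutes

Over Δt = 173 − 8.5 = 164.5 minutes, the level fell by a factor of 168/11.2 ≈ 15.
n = log₂(15) ≈ 3.9069 half-lives, so t½ = 164.5/3.9069 ≈ 42.105 minutes.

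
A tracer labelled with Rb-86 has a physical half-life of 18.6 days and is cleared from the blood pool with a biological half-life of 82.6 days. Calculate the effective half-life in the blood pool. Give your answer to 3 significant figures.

1/t_eff = 1/t_phys + 1/t_biol = 1/18.6 + 1/82.6 = 0.06587 per day.
t_eff = 18.6 × 82.6 / (18.6 + 82.6) ≈ 15.181 days.

15.2 days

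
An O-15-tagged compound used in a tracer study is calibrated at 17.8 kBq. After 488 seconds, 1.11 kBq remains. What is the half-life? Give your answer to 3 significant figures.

A/A₀ = 1.11/17.8 ≈ 0.06236.
n = log₂(16.036) ≈ 4.0032 half-lives elapsed in 488 seconds.
t½ = 488/4.0032 ≈ 121.9 seconds.

122 seconds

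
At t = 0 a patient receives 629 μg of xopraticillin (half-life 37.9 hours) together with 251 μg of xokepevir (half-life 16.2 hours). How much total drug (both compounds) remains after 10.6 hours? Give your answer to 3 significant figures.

xopraticillin: 629 × (1/2)^(10.6/37.9) = 629 × (1/2)^0.27968 ≈ 518.15 μg.
xokepevir: 251 × (1/2)^(10.6/16.2) = 251 × (1/2)^0.65432 ≈ 159.48 μg.
Total = 518.15 + 159.48 ≈ 677.63 μg.

678 μg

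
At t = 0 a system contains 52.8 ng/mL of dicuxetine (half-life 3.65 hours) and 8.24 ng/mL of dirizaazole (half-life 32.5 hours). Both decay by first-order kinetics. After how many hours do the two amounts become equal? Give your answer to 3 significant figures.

Set 52.8·(1/2)^(t/3.65) = 8.24·(1/2)^(t/32.5).
Taking log₂: log₂(52.8/8.24) = t·(1/3.65 − 1/32.5).
log₂(6.4078) = 2.6798; 1/3.65 − 1/32.5 = 0.2432.
t = 2.6798 / 0.2432 ≈ 11.019 hours.

11.0 hours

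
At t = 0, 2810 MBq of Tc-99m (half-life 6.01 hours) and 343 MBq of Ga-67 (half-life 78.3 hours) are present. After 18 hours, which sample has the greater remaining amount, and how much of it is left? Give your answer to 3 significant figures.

Tc-99m: 2810 × (1/2)^2.995 ≈ 352.47 MBq.
Ga-67: 343 × (1/2)^0.22989 ≈ 292.48 MBq.
Tc-99m has more remaining, at ≈ 352.47 MBq.

Tc-99m, 352 MBq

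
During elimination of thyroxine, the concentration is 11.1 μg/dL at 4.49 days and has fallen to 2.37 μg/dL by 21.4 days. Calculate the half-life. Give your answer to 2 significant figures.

Over Δt = 21.4 − 4.49 = 16.91 days, the level fell by a factor of 11.1/2.37 ≈ 4.6835.
n = log₂(4.6835) ≈ 2.2276 half-lives, so t½ = 16.91/2.2276 ≈ 7.5911 days.

7.6 days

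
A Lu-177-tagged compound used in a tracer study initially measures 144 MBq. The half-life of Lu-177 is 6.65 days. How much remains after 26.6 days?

Elapsed time is 4 half-lives (26.6/6.65).
Each half-life halves the amount: 144 × (1/2)^4 = 144/16 = 9 MBq.

9 MBq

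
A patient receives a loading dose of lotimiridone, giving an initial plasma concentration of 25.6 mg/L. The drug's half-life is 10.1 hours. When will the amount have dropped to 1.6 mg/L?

40.4 hours

1.6/25.6 = 1/16, so 4 half-lives have elapsed.
t = 4 × 10.1 = 40.4 hours.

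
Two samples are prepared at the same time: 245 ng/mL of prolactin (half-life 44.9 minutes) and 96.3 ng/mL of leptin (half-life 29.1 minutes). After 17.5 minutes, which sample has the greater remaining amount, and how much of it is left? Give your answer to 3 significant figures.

prolactin, 187 ng/mL

prolactin: 245 × (1/2)^0.38976 ≈ 187 ng/mL.
leptin: 96.3 × (1/2)^0.60137 ≈ 63.474 ng/mL.
Prolactin has more remaining, at ≈ 187 ng/mL.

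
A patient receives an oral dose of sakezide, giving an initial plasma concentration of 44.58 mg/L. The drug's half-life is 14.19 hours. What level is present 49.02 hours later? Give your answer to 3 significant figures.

Number of half-lives: n = 49.02/14.19 ≈ 3.4545.
Remaining = 44.58 × (1/2)^3.4545 = 44.58 × 0.091218 ≈ 4.0665 mg/L.

4.07 mg/L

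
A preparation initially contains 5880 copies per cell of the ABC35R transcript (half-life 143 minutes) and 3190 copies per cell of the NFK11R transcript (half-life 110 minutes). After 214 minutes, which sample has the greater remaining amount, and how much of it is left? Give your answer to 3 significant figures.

ABC35R transcript: 5880 × (1/2)^1.4965 ≈ 2083.9 copies per cell.
NFK11R transcript: 3190 × (1/2)^1.9455 ≈ 828.23 copies per cell.
ABC35R transcript has more remaining, at ≈ 2083.9 copies per cell.

ABC35R transcript, 2080 copies per cell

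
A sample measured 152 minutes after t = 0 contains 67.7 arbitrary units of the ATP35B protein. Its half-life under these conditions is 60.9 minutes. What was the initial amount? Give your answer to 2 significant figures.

Number of half-lives elapsed: n = 152/60.9 ≈ 2.4959.
A₀ = A × 2^n = 67.7 × 2^2.4959 = 67.7 × 5.6408 ≈ 381.88 arbitrary units.

380 arbitrary units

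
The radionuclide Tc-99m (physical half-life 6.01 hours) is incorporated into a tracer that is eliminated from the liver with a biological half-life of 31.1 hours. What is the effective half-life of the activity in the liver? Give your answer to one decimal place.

1/t_eff = 1/t_phys + 1/t_biol = 1/6.01 + 1/31.1 = 0.19854 per hour.
t_eff = 6.01 × 31.1 / (6.01 + 31.1) ≈ 5.0367 hours.

5.0 hours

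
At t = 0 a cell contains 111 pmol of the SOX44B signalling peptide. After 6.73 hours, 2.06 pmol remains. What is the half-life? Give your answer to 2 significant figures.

A/A₀ = 2.06/111 ≈ 0.018559.
n = log₂(53.883) ≈ 5.7518 half-lives elapsed in 6.73 hours.
t½ = 6.73/5.7518 ≈ 1.1701 hours.

1.2 hours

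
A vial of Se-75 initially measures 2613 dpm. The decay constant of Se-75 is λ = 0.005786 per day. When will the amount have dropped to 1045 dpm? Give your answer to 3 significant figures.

158 days

t½ = ln 2 / λ = 0.69315 / 0.005786 ≈ 119.8 days.
Fraction remaining = 1045/2613 ≈ 0.39992.
n = log₂(2613/1045) = ln(2.5005)/ln 2 ≈ 1.3222 half-lives.
t = n × t½ = 1.3222 × 119.8 ≈ 158.4 days.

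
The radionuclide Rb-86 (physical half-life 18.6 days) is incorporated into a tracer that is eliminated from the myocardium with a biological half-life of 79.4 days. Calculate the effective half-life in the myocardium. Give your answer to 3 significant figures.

1/t_eff = 1/t_phys + 1/t_biol = 1/18.6 + 1/79.4 = 0.066358 per day.
t_eff = 18.6 × 79.4 / (18.6 + 79.4) ≈ 15.07 days.

15.1 days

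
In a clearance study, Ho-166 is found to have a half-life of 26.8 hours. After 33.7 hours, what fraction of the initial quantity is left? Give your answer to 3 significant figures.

0.418

n = 33.7/26.8 ≈ 1.2575 half-lives.
Fraction remaining = (1/2)^1.2575 ≈ 0.41828.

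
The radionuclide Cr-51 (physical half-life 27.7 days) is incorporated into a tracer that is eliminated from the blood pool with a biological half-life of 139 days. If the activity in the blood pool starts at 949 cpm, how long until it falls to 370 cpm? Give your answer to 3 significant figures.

1/t_eff = 1/t_phys + 1/t_biol = 1/27.7 + 1/139 = 0.043295 per day.
t_eff = 27.7 × 139 / (27.7 + 139) ≈ 23.097 days.
n = log₂(949/370) ≈ 1.3589; t = 1.3589 × 23.097 ≈ 31.386 days.

31.4 days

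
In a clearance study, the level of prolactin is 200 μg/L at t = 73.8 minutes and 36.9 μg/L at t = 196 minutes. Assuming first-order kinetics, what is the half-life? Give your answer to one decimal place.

Over Δt = 196 − 73.8 = 122.2 minutes, the level fell by a factor of 200/36.9 ≈ 5.4201.
n = log₂(5.4201) ≈ 2.4383 half-lives, so t½ = 122.2/2.4383 ≈ 50.117 minutes.

50.1 minutes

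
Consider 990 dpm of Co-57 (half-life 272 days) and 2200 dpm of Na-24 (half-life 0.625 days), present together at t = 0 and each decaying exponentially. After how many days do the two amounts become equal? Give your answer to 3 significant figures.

0.722 days

Set 990·(1/2)^(t/272) = 2200·(1/2)^(t/0.625).
Taking log₂: log₂(990/2200) = t·(1/272 − 1/0.625).
log₂(0.45) = -1.152; 1/272 − 1/0.625 = -1.5963.
t = -1.152 / -1.5963 ≈ 0.72166 days.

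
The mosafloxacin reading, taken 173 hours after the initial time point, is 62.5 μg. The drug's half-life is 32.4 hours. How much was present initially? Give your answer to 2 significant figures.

2500 μg

Number of half-lives elapsed: n = 173/32.4 ≈ 5.3395.
A₀ = A × 2^n = 62.5 × 2^5.3395 = 62.5 × 40.49 ≈ 2530.6 μg.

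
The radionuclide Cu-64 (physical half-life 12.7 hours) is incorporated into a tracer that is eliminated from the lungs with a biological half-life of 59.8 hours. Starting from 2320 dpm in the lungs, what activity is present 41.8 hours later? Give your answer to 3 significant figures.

146 dpm

1/t_eff = 1/t_phys + 1/t_biol = 1/12.7 + 1/59.8 = 0.095463 per hour.
t_eff = 12.7 × 59.8 / (12.7 + 59.8) ≈ 10.475 hours.
Remaining = 2320 × (1/2)^(41.8/10.475) = 2320 × (1/2)^3.9903 ≈ 145.97 dpm.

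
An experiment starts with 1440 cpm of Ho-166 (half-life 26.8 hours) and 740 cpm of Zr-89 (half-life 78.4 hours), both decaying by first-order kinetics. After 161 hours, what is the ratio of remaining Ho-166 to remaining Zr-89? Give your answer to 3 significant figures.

0.126

Ho-166: 1440 × (1/2)^(161/26.8) = 1440 × (1/2)^6.0075 ≈ 22.384 cpm.
Zr-89: 740 × (1/2)^(161/78.4) = 740 × (1/2)^2.0536 ≈ 178.26 cpm.
Ratio ≈ 22.384 / 178.26 ≈ 0.12557.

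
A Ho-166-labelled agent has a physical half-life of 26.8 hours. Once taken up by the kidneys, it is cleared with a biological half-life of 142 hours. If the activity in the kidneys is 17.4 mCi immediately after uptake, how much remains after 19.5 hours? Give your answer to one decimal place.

1/t_eff = 1/t_phys + 1/t_biol = 1/26.8 + 1/142 = 0.044356 per hour.
t_eff = 26.8 × 142 / (26.8 + 142) ≈ 22.545 hours.
Remaining = 17.4 × (1/2)^(19.5/22.545) = 17.4 × (1/2)^0.86494 ≈ 9.5538 mCi.

9.6 mCi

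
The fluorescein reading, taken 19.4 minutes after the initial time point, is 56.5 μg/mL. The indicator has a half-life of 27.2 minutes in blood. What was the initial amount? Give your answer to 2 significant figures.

93 μg/mL

Number of half-lives elapsed: n = 19.4/27.2 ≈ 0.71324.
A₀ = A × 2^n = 56.5 × 2^0.71324 = 56.5 × 1.6395 ≈ 92.63 μg/mL.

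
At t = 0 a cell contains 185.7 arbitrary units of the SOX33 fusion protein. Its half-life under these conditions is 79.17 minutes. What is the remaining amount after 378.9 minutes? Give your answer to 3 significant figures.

Number of half-lives: n = 378.9/79.17 ≈ 4.7859.
Remaining = 185.7 × (1/2)^4.7859 = 185.7 × 0.036249 ≈ 6.7315 arbitrary units.

6.73 arbitrary units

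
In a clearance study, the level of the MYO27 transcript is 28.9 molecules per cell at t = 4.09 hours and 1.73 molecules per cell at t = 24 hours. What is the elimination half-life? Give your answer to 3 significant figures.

4.90 hours

Over Δt = 24 − 4.09 = 19.91 hours, the level fell by a factor of 28.9/1.73 ≈ 16.705.
n = log₂(16.705) ≈ 4.0622 half-lives, so t½ = 19.91/4.0622 ≈ 4.9013 hours.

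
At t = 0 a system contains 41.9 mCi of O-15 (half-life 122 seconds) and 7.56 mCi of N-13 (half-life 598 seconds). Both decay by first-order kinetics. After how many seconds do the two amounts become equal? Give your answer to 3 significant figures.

Set 41.9·(1/2)^(t/122) = 7.56·(1/2)^(t/598).
Taking log₂: log₂(41.9/7.56) = t·(1/122 − 1/598).
log₂(5.5423) = 2.4705; 1/122 − 1/598 = 0.0065245.
t = 2.4705 / 0.0065245 ≈ 378.65 seconds.

379 seconds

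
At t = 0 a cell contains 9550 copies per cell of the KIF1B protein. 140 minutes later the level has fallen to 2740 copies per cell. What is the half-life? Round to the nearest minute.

A/A₀ = 2740/9550 ≈ 0.28691.
n = log₂(3.4854) ≈ 1.8013 half-lives elapsed in 140 minutes.
t½ = 140/1.8013 ≈ 77.721 minutes.

78 minutes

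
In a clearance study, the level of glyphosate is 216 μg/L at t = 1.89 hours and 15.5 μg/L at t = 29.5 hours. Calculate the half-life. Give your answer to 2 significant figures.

7.3 hours

Over Δt = 29.5 − 1.89 = 27.61 hours, the level fell by a factor of 216/15.5 ≈ 13.935.
n = log₂(13.935) ≈ 3.8007 half-lives, so t½ = 27.61/3.8007 ≈ 7.2645 hours.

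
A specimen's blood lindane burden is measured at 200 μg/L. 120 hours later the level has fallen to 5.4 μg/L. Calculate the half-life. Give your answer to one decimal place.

A/A₀ = 5.4/200 ≈ 0.027.
n = log₂(37.037) ≈ 5.2109 half-lives elapsed in 120 hours.
t½ = 120/5.2109 ≈ 23.029 hours.

23.0 hours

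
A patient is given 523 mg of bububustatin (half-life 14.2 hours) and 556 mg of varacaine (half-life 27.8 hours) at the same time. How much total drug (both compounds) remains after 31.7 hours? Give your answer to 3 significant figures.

364 mg

bububustatin: 523 × (1/2)^(31.7/14.2) = 523 × (1/2)^2.2324 ≈ 111.3 mg.
varacaine: 556 × (1/2)^(31.7/27.8) = 556 × (1/2)^1.1403 ≈ 252.24 mg.
Total = 111.3 + 252.24 ≈ 363.54 mg.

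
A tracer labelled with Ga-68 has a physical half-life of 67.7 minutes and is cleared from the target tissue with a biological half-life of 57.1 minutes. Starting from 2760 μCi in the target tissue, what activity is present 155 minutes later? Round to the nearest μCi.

1/t_eff = 1/t_phys + 1/t_biol = 1/67.7 + 1/57.1 = 0.032284 per minute.
t_eff = 67.7 × 57.1 / (67.7 + 57.1) ≈ 30.975 minutes.
Remaining = 2760 × (1/2)^(155/30.975) = 2760 × (1/2)^5.004 ≈ 86.008 μCi.

86 μCi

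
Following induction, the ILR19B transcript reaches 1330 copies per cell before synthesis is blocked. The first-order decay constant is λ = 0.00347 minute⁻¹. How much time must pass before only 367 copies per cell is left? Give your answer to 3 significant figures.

t½ = ln 2 / λ = 0.69315 / 0.00347 ≈ 199.75 minutes.
Fraction remaining = 367/1330 ≈ 0.27594.
n = log₂(1330/367) = ln(3.624)/ln 2 ≈ 1.8576 half-lives.
t = n × t½ = 1.8576 × 199.75 ≈ 371.06 minutes.

371 minutes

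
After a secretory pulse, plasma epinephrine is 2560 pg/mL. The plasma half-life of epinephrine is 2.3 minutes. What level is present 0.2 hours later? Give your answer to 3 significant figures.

Convert the elapsed time: 0.2 hours = 12 minutes.
Number of half-lives: n = 12/2.3 ≈ 5.2174.
Remaining = 2560 × (1/2)^5.2174 = 2560 × 0.026879 ≈ 68.81 pg/mL.

68.8 pg/mL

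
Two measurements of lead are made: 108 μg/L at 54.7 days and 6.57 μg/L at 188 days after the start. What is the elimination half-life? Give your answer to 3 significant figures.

Over Δt = 188 − 54.7 = 133.3 days, the level fell by a factor of 108/6.57 ≈ 16.438.
n = log₂(16.438) ≈ 4.039 half-lives, so t½ = 133.3/4.039 ≈ 33.003 days.

33.0 days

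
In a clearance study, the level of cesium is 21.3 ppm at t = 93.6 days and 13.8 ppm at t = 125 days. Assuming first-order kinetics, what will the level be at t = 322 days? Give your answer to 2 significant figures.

0.91 ppm

Over Δt = 125 − 93.6 = 31.4 days, the level fell by a factor of 21.3/13.8 ≈ 1.5435.
n = log₂(1.5435) ≈ 0.62619 half-lives, so t½ = 31.4/0.62619 ≈ 50.145 days.
From t = 125 to t = 322: 13.8 × (1/2)^((322−125)/50.145) ≈ 0.90625 ppm.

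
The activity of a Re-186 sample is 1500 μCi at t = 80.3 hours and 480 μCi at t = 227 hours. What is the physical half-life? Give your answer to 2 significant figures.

Over Δt = 227 − 80.3 = 146.7 hours, the level fell by a factor of 1500/480 ≈ 3.125.
n = log₂(3.125) ≈ 1.6439 half-lives, so t½ = 146.7/1.6439 ≈ 89.241 hours.

89 hours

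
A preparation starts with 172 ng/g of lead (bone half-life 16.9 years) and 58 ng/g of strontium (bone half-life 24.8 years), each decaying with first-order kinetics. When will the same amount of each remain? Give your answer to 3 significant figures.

Set 172·(1/2)^(t/16.9) = 58·(1/2)^(t/24.8).
Taking log₂: log₂(172/58) = t·(1/16.9 − 1/24.8).
log₂(2.9655) = 1.5683; 1/16.9 − 1/24.8 = 0.018849.
t = 1.5683 / 0.018849 ≈ 83.202 years.

83.2 years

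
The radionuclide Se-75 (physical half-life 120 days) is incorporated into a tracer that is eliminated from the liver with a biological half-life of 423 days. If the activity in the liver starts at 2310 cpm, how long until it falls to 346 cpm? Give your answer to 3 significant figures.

256 days

1/t_eff = 1/t_phys + 1/t_biol = 1/120 + 1/423 = 0.010697 per day.
t_eff = 120 × 423 / (120 + 423) ≈ 93.481 days.
n = log₂(2310/346) ≈ 2.739; t = 2.739 × 93.481 ≈ 256.05 days.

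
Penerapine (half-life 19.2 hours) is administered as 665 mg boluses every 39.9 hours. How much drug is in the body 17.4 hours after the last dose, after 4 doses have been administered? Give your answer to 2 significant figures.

The 4 doses were given 137.1, 97.2, 57.3, 17.4 hours ago.
Total = 665·(1/2)^(137.1/19.2) + 665·(1/2)^(97.2/19.2) + 665·(1/2)^(57.3/19.2) + 665·(1/2)^(17.4/19.2)
      = 4.7128 + 19.9 + 84.03 + 354.82 ≈ 463.47 mg.

460 mg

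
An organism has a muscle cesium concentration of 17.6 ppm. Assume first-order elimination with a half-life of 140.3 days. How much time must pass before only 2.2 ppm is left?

2.2/17.6 = 1/8, so 3 half-lives have elapsed.
t = 3 × 140.3 = 420.9 days.

420.9 days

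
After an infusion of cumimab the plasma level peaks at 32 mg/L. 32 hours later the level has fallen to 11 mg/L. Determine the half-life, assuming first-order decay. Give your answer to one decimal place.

A/A₀ = 11/32 ≈ 0.34375.
n = log₂(2.9091) ≈ 1.5406 half-lives elapsed in 32 hours.
t½ = 32/1.5406 ≈ 20.772 hours.

20.8 hours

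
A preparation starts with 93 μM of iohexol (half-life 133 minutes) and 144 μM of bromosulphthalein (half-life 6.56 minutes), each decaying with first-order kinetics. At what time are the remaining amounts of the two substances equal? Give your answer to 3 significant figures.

Set 93·(1/2)^(t/133) = 144·(1/2)^(t/6.56).
Taking log₂: log₂(93/144) = t·(1/133 − 1/6.56).
log₂(0.64583) = -0.63077; 1/133 − 1/6.56 = -0.14492.
t = -0.63077 / -0.14492 ≈ 4.3525 minutes.

4.35 minutes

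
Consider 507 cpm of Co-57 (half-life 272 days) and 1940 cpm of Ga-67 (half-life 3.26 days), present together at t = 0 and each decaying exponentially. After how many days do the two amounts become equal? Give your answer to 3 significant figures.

6.39 days

Set 507·(1/2)^(t/272) = 1940·(1/2)^(t/3.26).
Taking log₂: log₂(507/1940) = t·(1/272 − 1/3.26).
log₂(0.26134) = -1.936; 1/272 − 1/3.26 = -0.30307.
t = -1.936 / -0.30307 ≈ 6.3879 days.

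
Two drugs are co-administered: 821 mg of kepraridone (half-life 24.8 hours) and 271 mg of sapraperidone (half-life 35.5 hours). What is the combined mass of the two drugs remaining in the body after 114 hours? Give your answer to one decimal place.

kepraridone: 821 × (1/2)^(114/24.8) = 821 × (1/2)^4.5968 ≈ 33.929 mg.
sapraperidone: 271 × (1/2)^(114/35.5) = 271 × (1/2)^3.2113 ≈ 29.26 mg.
Total = 33.929 + 29.26 ≈ 63.19 mg.

63.2 mg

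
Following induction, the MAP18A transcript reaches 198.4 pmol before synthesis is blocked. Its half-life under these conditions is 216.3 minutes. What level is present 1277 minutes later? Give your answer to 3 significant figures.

Number of half-lives: n = 1277/216.3 ≈ 5.9038.
Remaining = 198.4 × (1/2)^5.9038 = 198.4 × 0.016702 ≈ 3.3137 pmol.

3.31 pmol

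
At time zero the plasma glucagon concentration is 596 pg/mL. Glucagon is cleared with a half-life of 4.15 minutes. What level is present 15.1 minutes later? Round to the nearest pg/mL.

Number of half-lives: n = 15.1/4.15 ≈ 3.6386.
Remaining = 596 × (1/2)^3.6386 = 596 × 0.080295 ≈ 47.856 pg/mL.

48 pg/mL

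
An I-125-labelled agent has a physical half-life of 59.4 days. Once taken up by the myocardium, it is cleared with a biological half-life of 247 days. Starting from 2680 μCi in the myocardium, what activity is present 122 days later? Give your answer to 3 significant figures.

458 μCi

1/t_eff = 1/t_phys + 1/t_biol = 1/59.4 + 1/247 = 0.020884 per day.
t_eff = 59.4 × 247 / (59.4 + 247) ≈ 47.884 days.
Remaining = 2680 × (1/2)^(122/47.884) = 2680 × (1/2)^2.5478 ≈ 458.32 μCi.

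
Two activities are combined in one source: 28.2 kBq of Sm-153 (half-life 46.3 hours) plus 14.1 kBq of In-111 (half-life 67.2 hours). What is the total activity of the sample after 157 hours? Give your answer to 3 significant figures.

5.48 kBq

Sm-153: 28.2 × (1/2)^(157/46.3) = 28.2 × (1/2)^3.3909 ≈ 2.6883 kBq.
In-111: 14.1 × (1/2)^(157/67.2) = 14.1 × (1/2)^2.3363 ≈ 2.792 kBq.
Total = 2.6883 + 2.792 ≈ 5.4803 kBq.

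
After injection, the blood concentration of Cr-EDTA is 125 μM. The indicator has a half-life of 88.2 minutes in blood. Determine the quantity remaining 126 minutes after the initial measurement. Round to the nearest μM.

Number of half-lives: n = 126/88.2 ≈ 1.4286.
Remaining = 125 × (1/2)^1.4286 = 125 × 0.3715 ≈ 46.437 μM.

46 μM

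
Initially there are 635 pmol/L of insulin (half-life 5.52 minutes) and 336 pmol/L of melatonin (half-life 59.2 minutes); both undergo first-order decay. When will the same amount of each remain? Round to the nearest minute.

Set 635·(1/2)^(t/5.52) = 336·(1/2)^(t/59.2).
Taking log₂: log₂(635/336) = t·(1/5.52 − 1/59.2).
log₂(1.8899) = 0.9183; 1/5.52 − 1/59.2 = 0.16427.
t = 0.9183 / 0.16427 ≈ 5.5902 minutes.

6 minutes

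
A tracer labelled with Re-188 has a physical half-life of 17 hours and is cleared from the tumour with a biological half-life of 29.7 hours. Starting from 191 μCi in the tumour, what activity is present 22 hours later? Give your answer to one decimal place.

1/t_eff = 1/t_phys + 1/t_biol = 1/17 + 1/29.7 = 0.092494 per hour.
t_eff = 17 × 29.7 / (17 + 29.7) ≈ 10.812 hours.
Remaining = 191 × (1/2)^(22/10.812) = 191 × (1/2)^2.0349 ≈ 46.61 μCi.

46.6 μCi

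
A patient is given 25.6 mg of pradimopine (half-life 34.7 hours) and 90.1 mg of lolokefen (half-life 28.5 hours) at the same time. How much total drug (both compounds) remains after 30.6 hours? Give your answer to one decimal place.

56.7 mg

pradimopine: 25.6 × (1/2)^(30.6/34.7) = 25.6 × (1/2)^0.88184 ≈ 13.892 mg.
lolokefen: 90.1 × (1/2)^(30.6/28.5) = 90.1 × (1/2)^1.0737 ≈ 42.807 mg.
Total = 13.892 + 42.807 ≈ 56.699 mg.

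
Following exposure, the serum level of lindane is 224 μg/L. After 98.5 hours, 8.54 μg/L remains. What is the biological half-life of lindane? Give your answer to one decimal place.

A/A₀ = 8.54/224 ≈ 0.038125.
n = log₂(26.23) ≈ 4.7131 half-lives elapsed in 98.5 hours.
t½ = 98.5/4.7131 ≈ 20.899 hours.

20.9 hours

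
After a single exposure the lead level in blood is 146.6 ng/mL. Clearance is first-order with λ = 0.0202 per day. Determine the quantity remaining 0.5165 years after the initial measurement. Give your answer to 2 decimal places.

3.25 ng/mL

t½ = ln 2 / λ = 0.69315 / 0.0202 ≈ 34.314 days.
Convert the elapsed time: 0.5165 years = 188.522 days.
Number of half-lives: n = 188.522/34.314 ≈ 5.494.
Remaining = 146.6 × (1/2)^5.494 = 146.6 × 0.022189 ≈ 3.2529 ng/mL.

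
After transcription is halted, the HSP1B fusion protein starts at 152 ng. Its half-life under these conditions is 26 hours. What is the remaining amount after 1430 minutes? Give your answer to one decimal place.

Convert the elapsed time: 1430 minutes = 23.8333 hours.
Number of half-lives: n = 23.8333/26 ≈ 0.91667.
Remaining = 152 × (1/2)^0.91667 = 152 × 0.52973 ≈ 80.519 ng.

80.5 ng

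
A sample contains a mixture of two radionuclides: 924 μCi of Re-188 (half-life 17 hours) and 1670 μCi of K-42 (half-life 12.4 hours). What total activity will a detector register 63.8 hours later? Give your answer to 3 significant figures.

116 μCi

Re-188: 924 × (1/2)^(63.8/17) = 924 × (1/2)^3.7529 ≈ 68.537 μCi.
K-42: 1670 × (1/2)^(63.8/12.4) = 1670 × (1/2)^5.1452 ≈ 47.192 μCi.
Total = 68.537 + 47.192 ≈ 115.73 μCi.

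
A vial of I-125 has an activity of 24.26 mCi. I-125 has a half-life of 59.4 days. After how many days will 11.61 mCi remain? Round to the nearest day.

63 days

Fraction remaining = 11.61/24.26 ≈ 0.47857.
n = log₂(24.26/11.61) = ln(2.0896)/ln 2 ≈ 1.0632 half-lives.
t = n × t½ = 1.0632 × 59.4 ≈ 63.155 days.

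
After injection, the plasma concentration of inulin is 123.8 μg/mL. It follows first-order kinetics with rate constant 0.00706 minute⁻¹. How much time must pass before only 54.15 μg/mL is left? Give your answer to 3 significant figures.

t½ = ln 2 / k = 0.69315 / 0.00706 ≈ 98.179 minutes.
Fraction remaining = 54.15/123.8 ≈ 0.4374.
n = log₂(123.8/54.15) = ln(2.2862)/ln 2 ≈ 1.193 half-lives.
t = n × t½ = 1.193 × 98.179 ≈ 117.13 minutes.

117 minutes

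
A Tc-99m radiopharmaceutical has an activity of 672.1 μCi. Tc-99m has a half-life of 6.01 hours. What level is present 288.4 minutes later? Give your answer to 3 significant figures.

Convert the elapsed time: 288.4 minutes = 4.80667 hours.
Number of half-lives: n = 4.80667/6.01 ≈ 0.79978.
Remaining = 672.1 × (1/2)^0.79978 = 672.1 × 0.57444 ≈ 386.08 μCi.

386 μCi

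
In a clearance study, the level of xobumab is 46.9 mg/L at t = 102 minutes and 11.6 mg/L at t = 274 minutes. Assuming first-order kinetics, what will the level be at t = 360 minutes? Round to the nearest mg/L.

6 mg/L

Over Δt = 274 − 102 = 172 minutes, the level fell by a factor of 46.9/11.6 ≈ 4.0431.
n = log₂(4.0431) ≈ 2.0155 half-lives, so t½ = 172/2.0155 ≈ 85.34 minutes.
From t = 274 to t = 360: 11.6 × (1/2)^((360−274)/85.34) ≈ 5.769 mg/L.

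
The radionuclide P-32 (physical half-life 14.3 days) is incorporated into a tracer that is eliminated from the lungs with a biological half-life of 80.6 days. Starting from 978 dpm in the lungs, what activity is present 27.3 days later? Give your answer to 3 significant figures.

1/t_eff = 1/t_phys + 1/t_biol = 1/14.3 + 1/80.6 = 0.082337 per day.
t_eff = 14.3 × 80.6 / (14.3 + 80.6) ≈ 12.145 days.
Remaining = 978 × (1/2)^(27.3/12.145) = 978 × (1/2)^2.2478 ≈ 205.91 dpm.

206 dpm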